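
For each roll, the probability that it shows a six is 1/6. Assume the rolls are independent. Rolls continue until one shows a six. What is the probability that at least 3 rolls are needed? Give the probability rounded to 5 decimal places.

0.69444

Y = number of rolls to the first success; geometric, p = 0.166667.
P(Y > 2) = P(first 2 all fail) = (1−p)^2 = 0.6944444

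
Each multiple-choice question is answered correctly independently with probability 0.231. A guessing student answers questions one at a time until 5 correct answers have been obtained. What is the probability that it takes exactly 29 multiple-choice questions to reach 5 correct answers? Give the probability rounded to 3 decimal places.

0.025

Y = trial on which the fifth success occurs; negative binomial, r=5, p=0.231.
P(Y=29) = C(28,4) · p^5 · (1−p)^24
= 20475 · 0.00065775 · 0.0018291 = 0.02463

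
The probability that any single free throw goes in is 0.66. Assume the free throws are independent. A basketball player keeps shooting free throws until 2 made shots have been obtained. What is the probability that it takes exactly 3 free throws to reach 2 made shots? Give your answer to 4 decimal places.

0.2962

Y = trial on which the second success occurs; negative binomial, r=2, p=0.66.
P(Y=3) = C(2,1) · p^2 · (1−p)^1
= 2 · 0.4356 · 0.34 = 0.296208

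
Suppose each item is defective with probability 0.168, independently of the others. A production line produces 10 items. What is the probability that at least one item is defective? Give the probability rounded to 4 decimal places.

P(at least one) = 1 − P(none) = 1 − (1 − 0.168)^10
= 1 − 0.158940 = 0.841060

0.8411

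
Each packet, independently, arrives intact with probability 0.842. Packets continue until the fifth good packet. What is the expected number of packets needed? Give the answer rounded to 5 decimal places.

Y = total packets until the fifth success; negative binomial with r=5, p=0.842.
E[Y] = r / p = 5 / 0.842 = 5.9382423

5.93824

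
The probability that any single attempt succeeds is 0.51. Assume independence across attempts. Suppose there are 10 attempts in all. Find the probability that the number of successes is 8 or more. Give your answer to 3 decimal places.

0.062

X ~ Binomial(10, 0.51); P(X ≥ 8) = Σ C(10,k) p^k (1−p)^(10−k) over k:
  k=8: C(10,8)·0.51^8·0.49^2 = 0.04945
  k=9: C(10,9)·0.51^9·0.49^1 = 0.01144
  k=10: C(10,10)·0.51^10·0.49^0 = 0.00119
Total = 0.06208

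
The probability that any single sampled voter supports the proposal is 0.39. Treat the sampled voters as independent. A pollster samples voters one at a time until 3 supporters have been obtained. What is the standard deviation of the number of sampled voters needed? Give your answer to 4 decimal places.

3.4687

Y = total sampled voters until the third success; negative binomial with r=3, p=0.39.
SD(Y) = √[r(1−p)/p²] = √(12.031558) = 3.468654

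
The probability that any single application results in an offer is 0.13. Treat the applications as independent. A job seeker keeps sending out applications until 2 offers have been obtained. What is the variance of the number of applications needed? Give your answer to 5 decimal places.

102.95858

Y = total applications until the second success; negative binomial with r=2, p=0.13.
Var(Y) = r(1−p)/p² = 2·0.87 / 0.13² = 102.9585799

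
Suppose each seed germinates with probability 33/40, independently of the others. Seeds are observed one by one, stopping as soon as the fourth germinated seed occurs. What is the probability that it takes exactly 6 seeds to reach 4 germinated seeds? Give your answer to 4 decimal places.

0.1419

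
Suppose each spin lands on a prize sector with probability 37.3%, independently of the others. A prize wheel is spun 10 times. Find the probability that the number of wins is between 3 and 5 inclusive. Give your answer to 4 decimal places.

0.6605

X ~ Binomial(10, 0.373); P(3 ≤ X ≤ 5) = Σ C(10,k) p^k (1−p)^(10−k) over k:
  k=3: C(10,3)·0.373^3·0.627^7 = 0.237236
  k=4: C(10,4)·0.373^4·0.627^6 = 0.246979
  k=5: C(10,5)·0.373^5·0.627^5 = 0.176312
Total = 0.660527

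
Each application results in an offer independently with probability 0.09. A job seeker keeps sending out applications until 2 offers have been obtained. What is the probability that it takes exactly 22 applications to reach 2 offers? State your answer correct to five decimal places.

Y = trial on which the second success occurs; negative binomial, r=2, p=0.09.
P(Y=22) = C(21,1) · p^2 · (1−p)^20
= 21 · 0.0081 · 0.15164 = 0.0257948

0.02579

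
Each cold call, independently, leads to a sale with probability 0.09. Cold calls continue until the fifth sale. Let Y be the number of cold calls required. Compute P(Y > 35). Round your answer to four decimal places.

0.7968

Needing more than 35 cold calls ⇔ fewer than 5 successes in the first 35. With X ~ Binomial(35, 0.09), P(Y > 35) = P(X ≤ 4).
  k=0: C(35,0)·0.09^0·0.91^35 = 0.036851
  k=1: C(35,1)·0.09^1·0.91^34 = 0.127561
  k=2: C(35,2)·0.09^2·0.91^33 = 0.214471
  k=3: C(35,3)·0.09^3·0.91^32 = 0.233325
  k=4: C(35,4)·0.09^4·0.91^31 = 0.184609
P(X ≤ 4) = 0.796817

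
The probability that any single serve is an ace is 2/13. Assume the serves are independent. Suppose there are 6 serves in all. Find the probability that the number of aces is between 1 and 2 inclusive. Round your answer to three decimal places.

X ~ Binomial(6, 0.153846); P(1 ≤ X ≤ 2) = Σ C(6,k) p^k (1−p)^(6−k) over k:
  k=1: C(6,1)·0.153846^1·0.846154^5 = 0.40039
  k=2: C(6,2)·0.153846^2·0.846154^4 = 0.18200
Total = 0.58239

0.582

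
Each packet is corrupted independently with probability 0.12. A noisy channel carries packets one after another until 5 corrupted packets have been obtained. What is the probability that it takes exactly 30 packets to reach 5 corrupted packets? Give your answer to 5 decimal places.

Y = trial on which the fifth success occurs; negative binomial, r=5, p=0.12.
P(Y=30) = C(29,4) · p^5 · (1−p)^25
= 23751 · 2.4883e-05 · 0.040932 = 0.0241911

0.02419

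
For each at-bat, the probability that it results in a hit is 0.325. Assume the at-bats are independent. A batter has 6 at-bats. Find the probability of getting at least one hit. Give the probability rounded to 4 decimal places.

P(at least one) = 1 − P(none) = 1 − (1 − 0.325)^6
= 1 − 0.094585 = 0.905415

0.9054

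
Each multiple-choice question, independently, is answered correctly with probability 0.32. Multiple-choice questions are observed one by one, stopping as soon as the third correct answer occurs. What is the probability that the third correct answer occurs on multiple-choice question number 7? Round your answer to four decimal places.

0.1051

Y = trial on which the third success occurs; negative binomial, r=3, p=0.32.
P(Y=7) = C(6,2) · p^3 · (1−p)^4
= 15 · 0.032768 · 0.21381 = 0.105094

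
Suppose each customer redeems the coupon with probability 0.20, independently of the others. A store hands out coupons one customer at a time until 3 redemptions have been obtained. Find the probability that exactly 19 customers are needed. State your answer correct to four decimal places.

0.0345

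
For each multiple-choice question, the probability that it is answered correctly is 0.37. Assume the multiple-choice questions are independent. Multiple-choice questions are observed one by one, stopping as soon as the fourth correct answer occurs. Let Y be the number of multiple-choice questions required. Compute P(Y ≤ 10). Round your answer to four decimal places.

0.5400

Finishing within 10 multiple-choice questions ⇔ at least 4 successes in the first 10. With X ~ Binomial(10, 0.37), P(Y ≤ 10) = 1 − P(X ≤ 3).
  k=0: C(10,0)·0.37^0·0.63^10 = 0.009849
  k=1: C(10,1)·0.37^1·0.63^9 = 0.057845
  k=2: C(10,2)·0.37^2·0.63^8 = 0.152876
  k=3: C(10,3)·0.37^3·0.63^7 = 0.239425
1 − 0.459996 = 0.540004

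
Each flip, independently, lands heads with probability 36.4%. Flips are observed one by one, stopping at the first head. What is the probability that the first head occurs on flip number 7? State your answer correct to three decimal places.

0.024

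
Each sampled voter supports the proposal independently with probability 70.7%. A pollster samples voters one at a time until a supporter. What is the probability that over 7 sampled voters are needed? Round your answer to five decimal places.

Y = number of sampled voters to the first success; geometric, p = 0.707.
P(Y > 7) = P(first 7 all fail) = (1−p)^7 = 0.0001854

0.00019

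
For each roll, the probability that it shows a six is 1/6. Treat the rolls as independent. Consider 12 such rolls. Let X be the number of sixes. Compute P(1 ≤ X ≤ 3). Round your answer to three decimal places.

X ~ Binomial(12, 0.166667); P(1 ≤ X ≤ 3) = Σ C(12,k) p^k (1−p)^(12−k) over k:
  k=1: C(12,1)·0.166667^1·0.833333^11 = 0.26918
  k=2: C(12,2)·0.166667^2·0.833333^10 = 0.29609
  k=3: C(12,3)·0.166667^3·0.833333^9 = 0.19740
Total = 0.76267

0.763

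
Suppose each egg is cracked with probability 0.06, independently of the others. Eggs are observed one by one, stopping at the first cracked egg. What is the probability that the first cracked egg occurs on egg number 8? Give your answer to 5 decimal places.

Geometric (trials to first success), p = 0.06.
P(Y = 8) = (1−p)^7 · p = 0.64848 · 0.06 = 0.0389087

0.03891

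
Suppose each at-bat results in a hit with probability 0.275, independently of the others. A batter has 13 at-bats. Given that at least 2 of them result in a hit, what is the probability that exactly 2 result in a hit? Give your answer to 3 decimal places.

0.189

X ~ Binomial(13, 0.275). Want P(X=2 | X≥2) = P(X=2) / P(X≥2).
P(X=2) = C(13,2)·0.275^2·0.725^11 = 0.17158
P(X≥2) = 1 − 0.01529 − 0.07539 = 0.90932
Ratio = 0.17158 / 0.90932 = 0.18870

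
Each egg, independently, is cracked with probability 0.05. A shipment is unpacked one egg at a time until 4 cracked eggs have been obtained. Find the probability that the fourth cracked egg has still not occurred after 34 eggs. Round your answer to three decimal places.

Needing more than 34 eggs ⇔ fewer than 4 successes in the first 34. With X ~ Binomial(34, 0.05), P(Y > 34) = P(X ≤ 3).
  k=0: C(34,0)·0.05^0·0.95^34 = 0.17482
  k=1: C(34,1)·0.05^1·0.95^33 = 0.31284
  k=2: C(34,2)·0.05^2·0.95^32 = 0.27168
  k=3: C(34,3)·0.05^3·0.95^31 = 0.15252
P(X ≤ 3) = 0.91187

0.912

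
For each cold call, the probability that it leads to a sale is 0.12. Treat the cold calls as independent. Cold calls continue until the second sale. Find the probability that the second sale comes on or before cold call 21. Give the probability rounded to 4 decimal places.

Finishing within 21 cold calls ⇔ at least 2 successes in the first 21. With X ~ Binomial(21, 0.12), P(Y ≤ 21) = 1 − P(X ≤ 1).
  k=0: C(21,0)·0.12^0·0.88^21 = 0.068255
  k=1: C(21,1)·0.12^1·0.88^20 = 0.195458
1 − 0.263713 = 0.736287

0.7363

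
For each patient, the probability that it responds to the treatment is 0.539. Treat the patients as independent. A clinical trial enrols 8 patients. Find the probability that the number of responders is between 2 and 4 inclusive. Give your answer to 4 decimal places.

0.5275

X ~ Binomial(8, 0.539); P(2 ≤ X ≤ 4) = Σ C(8,k) p^k (1−p)^(8−k) over k:
  k=2: C(8,2)·0.539^2·0.461^6 = 0.078080
  k=3: C(8,3)·0.539^3·0.461^5 = 0.182582
  k=4: C(8,4)·0.539^4·0.461^4 = 0.266844
Total = 0.527506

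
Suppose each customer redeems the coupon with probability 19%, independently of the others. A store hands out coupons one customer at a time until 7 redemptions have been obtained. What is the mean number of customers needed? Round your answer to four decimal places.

36.8421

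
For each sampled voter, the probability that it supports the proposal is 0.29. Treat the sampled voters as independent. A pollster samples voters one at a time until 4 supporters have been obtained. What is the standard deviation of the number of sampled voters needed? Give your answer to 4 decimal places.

5.8111

Y = total sampled voters until the fourth success; negative binomial with r=4, p=0.29.
SD(Y) = √[r(1−p)/p²] = √(33.769322) = 5.811138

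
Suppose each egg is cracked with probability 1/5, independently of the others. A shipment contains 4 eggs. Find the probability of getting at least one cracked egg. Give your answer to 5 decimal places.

P(at least one) = 1 − P(none) = 1 − (1 − 0.20)^4
= 1 − 0.4096000 = 0.5904000

0.59040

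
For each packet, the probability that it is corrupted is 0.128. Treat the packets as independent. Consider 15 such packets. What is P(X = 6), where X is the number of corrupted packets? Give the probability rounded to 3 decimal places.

X ~ Binomial(n=15, p=0.128).
P(X=6) = C(15,6) · p^6 · (1−p)^9
= 5005 · 4.398e-06 · 0.29151 = 0.00642

0.006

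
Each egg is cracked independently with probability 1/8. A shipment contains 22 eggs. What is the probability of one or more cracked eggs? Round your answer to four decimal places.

0.9470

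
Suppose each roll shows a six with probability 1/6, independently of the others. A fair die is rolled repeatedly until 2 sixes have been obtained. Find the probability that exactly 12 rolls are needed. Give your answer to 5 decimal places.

0.04935

Y = trial on which the second success occurs; negative binomial, r=2, p=0.166667.
P(Y=12) = C(11,1) · p^2 · (1−p)^10
= 11 · 0.027778 · 0.16151 = 0.0493489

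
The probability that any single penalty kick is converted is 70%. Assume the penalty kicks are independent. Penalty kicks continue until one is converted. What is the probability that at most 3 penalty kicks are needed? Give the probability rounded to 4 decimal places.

Y = number of penalty kicks to the first success; geometric, p = 0.70.
P(Y ≤ 3) = 1 − (1−p)^3 = 1 − 0.027000 = 0.973000

0.9730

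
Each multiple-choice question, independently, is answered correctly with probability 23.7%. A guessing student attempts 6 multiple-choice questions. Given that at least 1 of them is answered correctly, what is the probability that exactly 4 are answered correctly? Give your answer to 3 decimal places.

0.034

X ~ Binomial(6, 0.237). Want P(X=4 | X≥1) = P(X=4) / P(X≥1).
P(X=4) = C(6,4)·0.237^4·0.763^2 = 0.02755
P(X≥1) = 1 − 0.19731 = 0.80269
Ratio = 0.02755 / 0.80269 = 0.03432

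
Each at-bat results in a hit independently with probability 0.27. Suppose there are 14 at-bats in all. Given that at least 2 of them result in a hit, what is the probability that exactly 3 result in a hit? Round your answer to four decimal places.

X ~ Binomial(14, 0.27). Want P(X=3 | X≥2) = P(X=3) / P(X≥2).
P(X=3) = C(14,3)·0.27^3·0.73^11 = 0.224773
P(X≥2) = 1 − 0.012205 − 0.063196 = 0.924600
Ratio = 0.224773 / 0.924600 = 0.243103

0.2431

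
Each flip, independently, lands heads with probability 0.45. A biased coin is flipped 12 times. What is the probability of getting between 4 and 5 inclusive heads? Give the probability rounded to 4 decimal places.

0.3925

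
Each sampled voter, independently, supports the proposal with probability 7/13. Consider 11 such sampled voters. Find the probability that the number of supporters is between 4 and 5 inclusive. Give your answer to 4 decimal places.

0.3259

X ~ Binomial(11, 0.538462); P(4 ≤ X ≤ 5) = Σ C(11,k) p^k (1−p)^(11−k) over k:
  k=4: C(11,4)·0.538462^4·0.461538^7 = 0.123762
  k=5: C(11,5)·0.538462^5·0.461538^6 = 0.202145
Total = 0.325907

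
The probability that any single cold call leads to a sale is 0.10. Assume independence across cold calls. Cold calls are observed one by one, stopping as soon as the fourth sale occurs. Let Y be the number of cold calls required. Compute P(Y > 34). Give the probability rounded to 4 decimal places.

0.5538

Needing more than 34 cold calls ⇔ fewer than 4 successes in the first 34. With X ~ Binomial(34, 0.10), P(Y > 34) = P(X ≤ 3).
  k=0: C(34,0)·0.10^0·0.90^34 = 0.027813
  k=1: C(34,1)·0.10^1·0.90^33 = 0.105071
  k=2: C(34,2)·0.10^2·0.90^32 = 0.192630
  k=3: C(34,3)·0.10^3·0.90^31 = 0.228302
P(X ≤ 3) = 0.553815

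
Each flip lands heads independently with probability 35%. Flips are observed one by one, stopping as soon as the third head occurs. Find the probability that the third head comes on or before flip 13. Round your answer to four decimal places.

0.8868

Finishing within 13 flips ⇔ at least 3 successes in the first 13. With X ~ Binomial(13, 0.35), P(Y ≤ 13) = 1 − P(X ≤ 2).
  k=0: C(13,0)·0.35^0·0.65^13 = 0.003697
  k=1: C(13,1)·0.35^1·0.65^12 = 0.025880
  k=2: C(13,2)·0.35^2·0.65^11 = 0.083614
1 − 0.113191 = 0.886809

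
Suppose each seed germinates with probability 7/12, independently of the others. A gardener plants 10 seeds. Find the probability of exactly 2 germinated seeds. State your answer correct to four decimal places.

0.0139

X ~ Binomial(n=10, p=0.583333).
P(X=2) = C(10,2) · p^2 · (1−p)^8
= 45 · 0.34028 · 0.00090847 = 0.013911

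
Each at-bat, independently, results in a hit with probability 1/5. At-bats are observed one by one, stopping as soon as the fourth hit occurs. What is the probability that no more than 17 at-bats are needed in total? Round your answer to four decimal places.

Finishing within 17 at-bats ⇔ at least 4 successes in the first 17. With X ~ Binomial(17, 0.20), P(Y ≤ 17) = 1 − P(X ≤ 3).
  k=0: C(17,0)·0.20^0·0.80^17 = 0.022518
  k=1: C(17,1)·0.20^1·0.80^16 = 0.095701
  k=2: C(17,2)·0.20^2·0.80^15 = 0.191403
  k=3: C(17,3)·0.20^3·0.80^14 = 0.239254
1 − 0.548876 = 0.451124

0.4511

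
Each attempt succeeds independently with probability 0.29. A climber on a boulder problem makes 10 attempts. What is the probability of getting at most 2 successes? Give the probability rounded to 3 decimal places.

X ~ Binomial(10, 0.29); P(X ≤ 2) = Σ C(10,k) p^k (1−p)^(10−k) over k:
  k=0: C(10,0)·0.29^0·0.71^10 = 0.03255
  k=1: C(10,1)·0.29^1·0.71^9 = 0.13296
  k=2: C(10,2)·0.29^2·0.71^8 = 0.24439
Total = 0.40990

0.410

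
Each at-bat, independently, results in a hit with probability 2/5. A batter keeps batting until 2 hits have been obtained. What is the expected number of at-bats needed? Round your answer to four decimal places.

Y = total at-bats until the second success; negative binomial with r=2, p=0.40.
E[Y] = r / p = 2 / 0.40 = 5.000000

5.0000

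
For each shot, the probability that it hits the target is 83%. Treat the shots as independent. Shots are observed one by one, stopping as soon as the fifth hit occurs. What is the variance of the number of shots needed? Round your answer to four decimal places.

Y = total shots until the fifth success; negative binomial with r=5, p=0.83.
Var(Y) = r(1−p)/p² = 5·0.17 / 0.83² = 1.233851

1.2339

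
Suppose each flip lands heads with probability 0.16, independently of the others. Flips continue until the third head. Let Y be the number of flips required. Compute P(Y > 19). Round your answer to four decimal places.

0.3941

Needing more than 19 flips ⇔ fewer than 3 successes in the first 19. With X ~ Binomial(19, 0.16), P(Y > 19) = P(X ≤ 2).
  k=0: C(19,0)·0.16^0·0.84^19 = 0.036417
  k=1: C(19,1)·0.16^1·0.84^18 = 0.131796
  k=2: C(19,2)·0.16^2·0.84^17 = 0.225935
P(X ≤ 2) = 0.394148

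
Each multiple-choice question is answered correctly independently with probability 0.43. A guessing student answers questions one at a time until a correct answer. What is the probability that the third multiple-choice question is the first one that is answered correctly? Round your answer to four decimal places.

0.1397

Geometric (trials to first success), p = 0.43.
P(Y = 3) = (1−p)^2 · p = 0.3249 · 0.43 = 0.139707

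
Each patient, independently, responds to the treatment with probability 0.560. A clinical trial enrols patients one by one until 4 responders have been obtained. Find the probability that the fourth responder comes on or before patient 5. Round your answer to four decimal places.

0.2714

Finishing within 5 patients ⇔ at least 4 successes in the first 5. With X ~ Binomial(5, 0.56), P(Y ≤ 5) = 1 − P(X ≤ 3).
  k=0: C(5,0)·0.56^0·0.44^5 = 0.016492
  k=1: C(5,1)·0.56^1·0.44^4 = 0.104947
  k=2: C(5,2)·0.56^2·0.44^3 = 0.267137
  k=3: C(5,3)·0.56^3·0.44^2 = 0.339993
1 − 0.728568 = 0.271432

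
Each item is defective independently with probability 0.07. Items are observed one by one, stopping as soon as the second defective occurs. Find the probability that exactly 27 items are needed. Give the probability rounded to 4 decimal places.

Y = trial on which the second success occurs; negative binomial, r=2, p=0.07.
P(Y=27) = C(26,1) · p^2 · (1−p)^25
= 26 · 0.0049 · 0.16296 = 0.020761

0.0208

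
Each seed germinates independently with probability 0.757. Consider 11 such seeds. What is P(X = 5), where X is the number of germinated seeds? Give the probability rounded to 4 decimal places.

X ~ Binomial(n=11, p=0.757).
P(X=5) = C(11,5) · p^5 · (1−p)^6
= 462 · 0.24859 · 0.00020589 = 0.023646

0.0236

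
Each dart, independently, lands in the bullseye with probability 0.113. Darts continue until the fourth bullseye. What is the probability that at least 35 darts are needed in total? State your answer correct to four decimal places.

0.4547

Needing more than 34 darts ⇔ fewer than 4 successes in the first 34. With X ~ Binomial(34, 0.113), P(Y > 34) = P(X ≤ 3).
  k=0: C(34,0)·0.113^0·0.887^34 = 0.016959
  k=1: C(34,1)·0.113^1·0.887^33 = 0.073458
  k=2: C(34,2)·0.113^2·0.887^32 = 0.154410
  k=3: C(34,3)·0.113^3·0.887^31 = 0.209826
P(X ≤ 3) = 0.454653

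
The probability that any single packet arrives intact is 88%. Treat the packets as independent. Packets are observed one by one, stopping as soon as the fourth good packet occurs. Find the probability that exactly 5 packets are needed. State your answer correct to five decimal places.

0.28785

Y = trial on which the fourth success occurs; negative binomial, r=4, p=0.88.
P(Y=5) = C(4,3) · p^4 · (1−p)^1
= 4 · 0.5997 · 0.12 = 0.2878538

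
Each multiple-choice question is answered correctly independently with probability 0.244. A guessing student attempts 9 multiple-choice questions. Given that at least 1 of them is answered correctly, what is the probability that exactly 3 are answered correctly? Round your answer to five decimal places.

0.24780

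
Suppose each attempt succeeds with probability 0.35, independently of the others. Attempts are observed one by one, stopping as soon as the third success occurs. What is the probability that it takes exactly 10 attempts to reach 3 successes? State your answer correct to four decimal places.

0.0757

Y = trial on which the third success occurs; negative binomial, r=3, p=0.35.
P(Y=10) = C(9,2) · p^3 · (1−p)^7
= 36 · 0.042875 · 0.049022 = 0.075666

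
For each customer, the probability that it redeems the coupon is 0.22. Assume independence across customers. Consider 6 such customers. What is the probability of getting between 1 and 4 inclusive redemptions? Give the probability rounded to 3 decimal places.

0.772

X ~ Binomial(6, 0.22); P(1 ≤ X ≤ 4) = Σ C(6,k) p^k (1−p)^(6−k) over k:
  k=1: C(6,1)·0.22^1·0.78^5 = 0.38111
  k=2: C(6,2)·0.22^2·0.78^4 = 0.26873
  k=3: C(6,3)·0.22^3·0.78^3 = 0.10106
  k=4: C(6,4)·0.22^4·0.78^2 = 0.02138
Total = 0.77228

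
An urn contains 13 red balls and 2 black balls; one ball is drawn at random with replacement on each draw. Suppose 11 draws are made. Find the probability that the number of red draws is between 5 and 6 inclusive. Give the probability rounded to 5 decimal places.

X ~ Binomial(11, 0.866667); P(5 ≤ X ≤ 6) = Σ C(11,k) p^k (1−p)^(11−k) over k:
  k=5: C(11,5)·0.866667^5·0.133333^6 = 0.0012692
  k=6: C(11,6)·0.866667^6·0.133333^5 = 0.0082499
Total = 0.0095191

0.00952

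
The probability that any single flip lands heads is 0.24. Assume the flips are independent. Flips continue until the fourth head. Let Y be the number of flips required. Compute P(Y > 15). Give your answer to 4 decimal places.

0.4978

Needing more than 15 flips ⇔ fewer than 4 successes in the first 15. With X ~ Binomial(15, 0.24), P(Y > 15) = P(X ≤ 3).
  k=0: C(15,0)·0.24^0·0.76^15 = 0.016301
  k=1: C(15,1)·0.24^1·0.76^14 = 0.077213
  k=2: C(15,2)·0.24^2·0.76^13 = 0.170682
  k=3: C(15,3)·0.24^3·0.76^12 = 0.233565
P(X ≤ 3) = 0.497762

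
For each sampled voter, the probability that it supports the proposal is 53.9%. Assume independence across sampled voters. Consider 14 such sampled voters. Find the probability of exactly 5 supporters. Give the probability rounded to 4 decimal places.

0.0856

X ~ Binomial(n=14, p=0.539).
P(X=5) = C(14,5) · p^5 · (1−p)^9
= 2002 · 0.045493 · 0.00094039 = 0.085648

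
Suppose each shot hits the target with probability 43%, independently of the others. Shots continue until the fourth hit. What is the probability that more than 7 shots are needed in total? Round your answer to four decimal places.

Needing more than 7 shots ⇔ fewer than 4 successes in the first 7. With X ~ Binomial(7, 0.43), P(Y > 7) = P(X ≤ 3).
  k=0: C(7,0)·0.43^0·0.57^7 = 0.019549
  k=1: C(7,1)·0.43^1·0.57^6 = 0.103232
  k=2: C(7,2)·0.43^2·0.57^5 = 0.233631
  k=3: C(7,3)·0.43^3·0.57^4 = 0.293747
P(X ≤ 3) = 0.650159

0.6502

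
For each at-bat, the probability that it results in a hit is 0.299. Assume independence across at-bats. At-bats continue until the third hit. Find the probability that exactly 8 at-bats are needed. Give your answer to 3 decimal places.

Y = trial on which the third success occurs; negative binomial, r=3, p=0.299.
P(Y=8) = C(7,2) · p^3 · (1−p)^5
= 21 · 0.026731 · 0.16927 = 0.09502

0.095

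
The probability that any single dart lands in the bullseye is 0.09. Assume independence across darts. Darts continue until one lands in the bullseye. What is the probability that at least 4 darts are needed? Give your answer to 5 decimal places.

Y = number of darts to the first success; geometric, p = 0.09.
P(Y > 3) = P(first 3 all fail) = (1−p)^3 = 0.7535710

0.75357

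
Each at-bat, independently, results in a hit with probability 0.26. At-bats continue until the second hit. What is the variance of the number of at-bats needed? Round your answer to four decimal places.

21.8935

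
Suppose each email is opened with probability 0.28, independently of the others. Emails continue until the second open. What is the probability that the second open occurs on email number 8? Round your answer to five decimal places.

0.07646

Y = trial on which the second success occurs; negative binomial, r=2, p=0.28.
P(Y=8) = C(7,1) · p^2 · (1−p)^6
= 7 · 0.0784 · 0.13931 = 0.0764556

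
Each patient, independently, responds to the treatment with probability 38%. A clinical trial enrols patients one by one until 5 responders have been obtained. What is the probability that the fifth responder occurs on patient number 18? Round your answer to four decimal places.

0.0377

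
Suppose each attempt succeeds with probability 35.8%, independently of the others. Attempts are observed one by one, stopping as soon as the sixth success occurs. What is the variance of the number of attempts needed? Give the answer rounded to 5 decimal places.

30.05524

Y = total attempts until the sixth success; negative binomial with r=6, p=0.358.
Var(Y) = r(1−p)/p² = 6·0.642 / 0.358² = 30.0552417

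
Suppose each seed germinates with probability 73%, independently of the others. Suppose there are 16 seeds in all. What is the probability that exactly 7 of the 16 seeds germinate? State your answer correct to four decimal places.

0.0096

X ~ Binomial(n=16, p=0.73).
P(X=7) = C(16,7) · p^7 · (1−p)^9
= 11440 · 0.11047 · 7.6256e-06 = 0.009637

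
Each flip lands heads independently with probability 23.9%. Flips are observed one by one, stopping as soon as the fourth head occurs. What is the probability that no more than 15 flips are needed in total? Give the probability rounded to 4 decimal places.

0.4985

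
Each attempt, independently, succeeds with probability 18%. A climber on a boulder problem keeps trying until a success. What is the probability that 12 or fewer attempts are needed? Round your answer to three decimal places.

0.908

Y = number of attempts to the first success; geometric, p = 0.18.
P(Y ≤ 12) = 1 − (1−p)^12 = 1 − 0.09242 = 0.90758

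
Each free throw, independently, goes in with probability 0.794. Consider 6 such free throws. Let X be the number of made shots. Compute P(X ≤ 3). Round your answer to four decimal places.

0.1064

X ~ Binomial(6, 0.794); P(X ≤ 3) = Σ C(6,k) p^k (1−p)^(6−k) over k:
  k=0: C(6,0)·0.794^0·0.206^6 = 0.000076
  k=1: C(6,1)·0.794^1·0.206^5 = 0.001767
  k=2: C(6,2)·0.794^2·0.206^4 = 0.017029
  k=3: C(6,3)·0.794^3·0.206^3 = 0.087517
Total = 0.106390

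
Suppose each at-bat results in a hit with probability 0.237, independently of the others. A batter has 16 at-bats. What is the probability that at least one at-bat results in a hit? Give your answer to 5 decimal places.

0.98681

P(at least one) = 1 − P(none) = 1 − (1 − 0.237)^16
= 1 − 0.0131945 = 0.9868055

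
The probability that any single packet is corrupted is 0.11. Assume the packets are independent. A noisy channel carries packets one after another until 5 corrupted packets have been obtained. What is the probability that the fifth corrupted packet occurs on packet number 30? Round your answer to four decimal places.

0.0208

Y = trial on which the fifth success occurs; negative binomial, r=5, p=0.11.
P(Y=30) = C(29,4) · p^5 · (1−p)^25
= 23751 · 1.6105e-05 · 0.054294 = 0.020768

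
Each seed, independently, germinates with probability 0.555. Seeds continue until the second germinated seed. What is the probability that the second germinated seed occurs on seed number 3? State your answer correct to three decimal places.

0.274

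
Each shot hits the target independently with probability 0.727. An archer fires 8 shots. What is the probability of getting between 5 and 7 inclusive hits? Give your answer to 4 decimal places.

0.7739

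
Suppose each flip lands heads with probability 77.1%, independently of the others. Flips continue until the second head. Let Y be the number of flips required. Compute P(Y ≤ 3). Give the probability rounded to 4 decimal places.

0.8667

Finishing within 3 flips ⇔ at least 2 successes in the first 3. With X ~ Binomial(3, 0.771), P(Y ≤ 3) = 1 − P(X ≤ 1).
  k=0: C(3,0)·0.771^0·0.229^3 = 0.012009
  k=1: C(3,1)·0.771^1·0.229^2 = 0.121296
1 − 0.133305 = 0.866695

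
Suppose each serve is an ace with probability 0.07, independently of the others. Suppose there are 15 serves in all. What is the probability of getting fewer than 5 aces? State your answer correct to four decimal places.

0.9972

X ~ Binomial(15, 0.07); P(X ≤ 4) = Σ C(15,k) p^k (1−p)^(15−k) over k:
  k=0: C(15,0)·0.07^0·0.93^15 = 0.336701
  k=1: C(15,1)·0.07^1·0.93^14 = 0.380146
  k=2: C(15,2)·0.07^2·0.93^13 = 0.200292
  k=3: C(15,3)·0.07^3·0.93^12 = 0.065328
  k=4: C(15,4)·0.07^4·0.93^11 = 0.014752
Total = 0.997219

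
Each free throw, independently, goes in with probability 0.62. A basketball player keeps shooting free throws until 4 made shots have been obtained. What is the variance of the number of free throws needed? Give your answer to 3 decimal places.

Y = total free throws until the fourth success; negative binomial with r=4, p=0.62.
Var(Y) = r(1−p)/p² = 4·0.38 / 0.62² = 3.95421

3.954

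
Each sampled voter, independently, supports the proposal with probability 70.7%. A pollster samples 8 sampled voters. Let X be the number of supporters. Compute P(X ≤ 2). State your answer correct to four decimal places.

0.0100

X ~ Binomial(8, 0.707); P(X ≤ 2) = Σ C(8,k) p^k (1−p)^(8−k) over k:
  k=0: C(8,0)·0.707^0·0.293^8 = 0.000054
  k=1: C(8,1)·0.707^1·0.293^7 = 0.001049
  k=2: C(8,2)·0.707^2·0.293^6 = 0.008855
Total = 0.009958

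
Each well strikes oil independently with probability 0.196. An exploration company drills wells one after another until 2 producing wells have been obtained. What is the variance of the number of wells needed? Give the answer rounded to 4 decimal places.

41.8576

Y = total wells until the second success; negative binomial with r=2, p=0.196.
Var(Y) = r(1−p)/p² = 2·0.804 / 0.196² = 41.857559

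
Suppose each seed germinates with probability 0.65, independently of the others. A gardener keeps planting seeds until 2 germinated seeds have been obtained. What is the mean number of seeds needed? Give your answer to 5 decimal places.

3.07692

Y = total seeds until the second success; negative binomial with r=2, p=0.65.
E[Y] = r / p = 2 / 0.65 = 3.0769231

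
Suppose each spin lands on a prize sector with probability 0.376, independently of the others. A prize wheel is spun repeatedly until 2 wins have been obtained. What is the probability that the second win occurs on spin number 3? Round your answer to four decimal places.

0.1764

Y = trial on which the second success occurs; negative binomial, r=2, p=0.376.
P(Y=3) = C(2,1) · p^2 · (1−p)^1
= 2 · 0.14138 · 0.624 = 0.176437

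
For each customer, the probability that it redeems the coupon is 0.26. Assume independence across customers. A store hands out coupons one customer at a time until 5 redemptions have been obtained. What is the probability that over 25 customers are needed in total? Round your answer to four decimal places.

0.1826

Needing more than 25 customers ⇔ fewer than 5 successes in the first 25. With X ~ Binomial(25, 0.26), P(Y > 25) = P(X ≤ 4).
  k=0: C(25,0)·0.26^0·0.74^25 = 0.000538
  k=1: C(25,1)·0.26^1·0.74^24 = 0.004726
  k=2: C(25,2)·0.26^2·0.74^23 = 0.019925
  k=3: C(25,3)·0.26^3·0.74^22 = 0.053672
  k=4: C(25,4)·0.26^4·0.74^21 = 0.103717
P(X ≤ 4) = 0.182578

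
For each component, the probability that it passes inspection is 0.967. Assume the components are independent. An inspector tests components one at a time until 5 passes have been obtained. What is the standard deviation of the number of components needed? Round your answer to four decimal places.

Y = total components until the fifth success; negative binomial with r=5, p=0.967.
SD(Y) = √[r(1−p)/p²] = √(0.176454) = 0.420064

0.4201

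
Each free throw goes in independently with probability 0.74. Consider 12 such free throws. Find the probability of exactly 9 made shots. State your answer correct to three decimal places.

X ~ Binomial(n=12, p=0.74).
P(X=9) = C(12,9) · p^9 · (1−p)^3
= 220 · 0.06654 · 0.017576 = 0.25729

0.257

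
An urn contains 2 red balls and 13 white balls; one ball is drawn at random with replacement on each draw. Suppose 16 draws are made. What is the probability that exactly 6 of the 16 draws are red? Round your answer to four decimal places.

0.0108

X ~ Binomial(n=16, p=0.133333).
P(X=6) = C(16,6) · p^6 · (1−p)^10
= 8008 · 5.6187e-06 · 0.23907 = 0.010757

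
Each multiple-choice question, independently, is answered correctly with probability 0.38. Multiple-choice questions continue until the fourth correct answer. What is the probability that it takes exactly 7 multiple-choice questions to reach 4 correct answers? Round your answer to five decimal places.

0.09939

Y = trial on which the fourth success occurs; negative binomial, r=4, p=0.38.
P(Y=7) = C(6,3) · p^4 · (1−p)^3
= 20 · 0.020851 · 0.23833 = 0.0993893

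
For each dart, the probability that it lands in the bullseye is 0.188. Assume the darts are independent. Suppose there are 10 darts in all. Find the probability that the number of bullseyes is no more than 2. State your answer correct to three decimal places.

0.714

X ~ Binomial(10, 0.188); P(X ≤ 2) = Σ C(10,k) p^k (1−p)^(10−k) over k:
  k=0: C(10,0)·0.188^0·0.812^10 = 0.12461
  k=1: C(10,1)·0.188^1·0.812^9 = 0.28851
  k=2: C(10,2)·0.188^2·0.812^8 = 0.30059
Total = 0.71371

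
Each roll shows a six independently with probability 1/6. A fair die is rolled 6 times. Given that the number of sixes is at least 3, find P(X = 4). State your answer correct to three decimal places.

0.129

X ~ Binomial(6, 0.166667). Want P(X=4 | X≥3) = P(X=4) / P(X≥3).
P(X=4) = C(6,4)·0.166667^4·0.833333^2 = 0.00804
P(X≥3) = 1 − 0.33490 − 0.40188 − 0.20094 = 0.06229
Ratio = 0.00804 / 0.06229 = 0.12904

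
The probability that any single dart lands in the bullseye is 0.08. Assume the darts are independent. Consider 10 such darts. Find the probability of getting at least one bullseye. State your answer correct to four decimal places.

P(at least one) = 1 − P(none) = 1 − (1 − 0.08)^10
= 1 − 0.434388 = 0.565612

0.5656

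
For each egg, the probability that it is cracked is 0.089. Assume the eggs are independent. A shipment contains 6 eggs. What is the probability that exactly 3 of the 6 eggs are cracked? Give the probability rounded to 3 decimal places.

X ~ Binomial(n=6, p=0.089).
P(X=3) = C(6,3) · p^3 · (1−p)^3
= 20 · 0.00070497 · 0.75606 = 0.01066

0.011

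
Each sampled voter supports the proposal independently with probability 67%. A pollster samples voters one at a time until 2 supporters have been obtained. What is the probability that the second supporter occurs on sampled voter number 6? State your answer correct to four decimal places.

Y = trial on which the second success occurs; negative binomial, r=2, p=0.67.
P(Y=6) = C(5,1) · p^2 · (1−p)^4
= 5 · 0.4489 · 0.011859 = 0.026618

0.0266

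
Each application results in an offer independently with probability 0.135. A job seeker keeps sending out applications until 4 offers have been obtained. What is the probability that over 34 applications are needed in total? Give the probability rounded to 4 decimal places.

0.3084

Needing more than 34 applications ⇔ fewer than 4 successes in the first 34. With X ~ Binomial(34, 0.135), P(Y > 34) = P(X ≤ 3).
  k=0: C(34,0)·0.135^0·0.865^34 = 0.007220
  k=1: C(34,1)·0.135^1·0.865^33 = 0.038313
  k=2: C(34,2)·0.135^2·0.865^32 = 0.098661
  k=3: C(34,3)·0.135^3·0.865^31 = 0.164245
P(X ≤ 3) = 0.308439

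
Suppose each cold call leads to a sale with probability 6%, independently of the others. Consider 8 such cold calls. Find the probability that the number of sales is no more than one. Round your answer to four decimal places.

0.9208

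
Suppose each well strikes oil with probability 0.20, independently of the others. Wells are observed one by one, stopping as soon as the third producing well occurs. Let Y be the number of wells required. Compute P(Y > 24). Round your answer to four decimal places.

Needing more than 24 wells ⇔ fewer than 3 successes in the first 24. With X ~ Binomial(24, 0.20), P(Y > 24) = P(X ≤ 2).
  k=0: C(24,0)·0.20^0·0.80^24 = 0.004722
  k=1: C(24,1)·0.20^1·0.80^23 = 0.028334
  k=2: C(24,2)·0.20^2·0.80^22 = 0.081461
P(X ≤ 2) = 0.114517

0.1145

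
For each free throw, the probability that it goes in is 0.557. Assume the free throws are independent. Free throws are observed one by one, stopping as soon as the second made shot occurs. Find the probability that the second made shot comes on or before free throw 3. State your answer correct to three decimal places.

Finishing within 3 free throws ⇔ at least 2 successes in the first 3. With X ~ Binomial(3, 0.557), P(Y ≤ 3) = 1 − P(X ≤ 1).
  k=0: C(3,0)·0.557^0·0.443^3 = 0.08694
  k=1: C(3,1)·0.557^1·0.443^2 = 0.32793
1 − 0.41487 = 0.58513

0.585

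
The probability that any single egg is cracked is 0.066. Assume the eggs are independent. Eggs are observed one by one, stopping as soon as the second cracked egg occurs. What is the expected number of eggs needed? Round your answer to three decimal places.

Y = total eggs until the second success; negative binomial with r=2, p=0.066.
E[Y] = r / p = 2 / 0.066 = 30.30303

30.303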